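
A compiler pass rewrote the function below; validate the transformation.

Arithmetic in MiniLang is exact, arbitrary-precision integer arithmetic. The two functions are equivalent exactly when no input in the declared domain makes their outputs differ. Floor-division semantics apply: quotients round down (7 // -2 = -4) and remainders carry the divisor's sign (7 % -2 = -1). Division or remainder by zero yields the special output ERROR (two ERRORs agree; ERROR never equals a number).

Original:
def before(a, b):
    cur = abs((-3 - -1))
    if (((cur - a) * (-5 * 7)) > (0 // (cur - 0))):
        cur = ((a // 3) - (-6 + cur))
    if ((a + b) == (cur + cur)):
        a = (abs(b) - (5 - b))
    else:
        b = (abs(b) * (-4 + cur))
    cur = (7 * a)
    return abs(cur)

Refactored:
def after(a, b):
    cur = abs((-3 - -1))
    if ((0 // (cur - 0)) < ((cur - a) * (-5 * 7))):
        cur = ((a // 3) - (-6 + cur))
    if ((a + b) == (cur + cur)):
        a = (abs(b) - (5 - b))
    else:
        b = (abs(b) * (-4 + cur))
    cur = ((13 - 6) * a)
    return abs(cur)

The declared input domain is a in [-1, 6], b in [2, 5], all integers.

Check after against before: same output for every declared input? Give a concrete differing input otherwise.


Behavior is preserved: although arithmetic usage differs; and constant usage differs; and comparison usage differs, the outputs never diverge.
Spot check at a=5, b=3 — before: cur := 2 | (((cur - a) * (-5 * 7)) > (0 // (cur - 0))): true | cur := 5 | ((a + b) == (cur + cur)): false | b := 3 | cur := 35 | result 35. after: cur := 2 | ((0 // (cur - 0)) < ((cur - a) * (-5 * 7))): true | cur := 5 | ((a + b) == (cur + cur)): false | b := 3 | cur := 35 | result 35. Both give 35.
An exhaustive pass over the 32 declared inputs shows identical outputs.
verdict: equivalent


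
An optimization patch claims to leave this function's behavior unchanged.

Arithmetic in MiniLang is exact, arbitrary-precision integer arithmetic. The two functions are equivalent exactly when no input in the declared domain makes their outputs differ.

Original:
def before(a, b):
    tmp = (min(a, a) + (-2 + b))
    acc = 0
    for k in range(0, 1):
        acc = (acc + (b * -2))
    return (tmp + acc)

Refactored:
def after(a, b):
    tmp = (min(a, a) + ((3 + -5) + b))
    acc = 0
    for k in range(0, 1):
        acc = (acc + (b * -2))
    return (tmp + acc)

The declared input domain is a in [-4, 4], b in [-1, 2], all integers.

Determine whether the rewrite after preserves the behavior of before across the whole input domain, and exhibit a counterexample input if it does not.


Comparing the listings, the differences include: constant usage differs; arithmetic usage differs.
One worked example (a=-1, b=1) — before: tmp=-2, then acc=0, then (k=0), then acc=-2, then returns -4; after: tmp=-2, then acc=0, then (k=0), then acc=-2, then returns -4; agreement on -4.
Checked all 36 inputs in the declared domain: the outputs agree on every one.
verdict: equivalent


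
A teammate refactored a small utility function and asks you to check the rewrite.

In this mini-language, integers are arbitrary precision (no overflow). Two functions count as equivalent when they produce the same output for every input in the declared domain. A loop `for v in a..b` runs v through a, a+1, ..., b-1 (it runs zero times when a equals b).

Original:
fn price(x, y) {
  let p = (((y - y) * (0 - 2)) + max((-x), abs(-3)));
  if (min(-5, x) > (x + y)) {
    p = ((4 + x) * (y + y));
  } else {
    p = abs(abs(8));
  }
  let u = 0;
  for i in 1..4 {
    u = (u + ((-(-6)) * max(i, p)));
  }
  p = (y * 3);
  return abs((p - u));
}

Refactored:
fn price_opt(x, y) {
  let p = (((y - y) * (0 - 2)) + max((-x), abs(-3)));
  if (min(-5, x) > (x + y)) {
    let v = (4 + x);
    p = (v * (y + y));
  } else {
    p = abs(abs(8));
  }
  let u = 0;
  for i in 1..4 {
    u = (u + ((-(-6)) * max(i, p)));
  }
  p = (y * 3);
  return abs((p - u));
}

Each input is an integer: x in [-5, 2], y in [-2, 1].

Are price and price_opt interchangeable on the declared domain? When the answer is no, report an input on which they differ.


The two versions differ — the changes include statement counts differ; and local variable names differ.
As a probe, take x=-1, y=1: price runs p=3, then (min(-5, x) > (x + y)) is false, then p=8, then u=0, then (i=1), then u=48, then (i=2), then u=96, then (i=3), then u=144, then p=3, then returns 141; price_opt runs p=3, then (min(-5, x) > (x + y)) is false, then p=8, then u=0, then (i=1), then u=48, then (i=2), then u=96, then (i=3), then u=144, then p=3, then returns 141; both end at 141.
Sweeping the whole domain (32 inputs) finds no disagreement.
verdict: equivalent


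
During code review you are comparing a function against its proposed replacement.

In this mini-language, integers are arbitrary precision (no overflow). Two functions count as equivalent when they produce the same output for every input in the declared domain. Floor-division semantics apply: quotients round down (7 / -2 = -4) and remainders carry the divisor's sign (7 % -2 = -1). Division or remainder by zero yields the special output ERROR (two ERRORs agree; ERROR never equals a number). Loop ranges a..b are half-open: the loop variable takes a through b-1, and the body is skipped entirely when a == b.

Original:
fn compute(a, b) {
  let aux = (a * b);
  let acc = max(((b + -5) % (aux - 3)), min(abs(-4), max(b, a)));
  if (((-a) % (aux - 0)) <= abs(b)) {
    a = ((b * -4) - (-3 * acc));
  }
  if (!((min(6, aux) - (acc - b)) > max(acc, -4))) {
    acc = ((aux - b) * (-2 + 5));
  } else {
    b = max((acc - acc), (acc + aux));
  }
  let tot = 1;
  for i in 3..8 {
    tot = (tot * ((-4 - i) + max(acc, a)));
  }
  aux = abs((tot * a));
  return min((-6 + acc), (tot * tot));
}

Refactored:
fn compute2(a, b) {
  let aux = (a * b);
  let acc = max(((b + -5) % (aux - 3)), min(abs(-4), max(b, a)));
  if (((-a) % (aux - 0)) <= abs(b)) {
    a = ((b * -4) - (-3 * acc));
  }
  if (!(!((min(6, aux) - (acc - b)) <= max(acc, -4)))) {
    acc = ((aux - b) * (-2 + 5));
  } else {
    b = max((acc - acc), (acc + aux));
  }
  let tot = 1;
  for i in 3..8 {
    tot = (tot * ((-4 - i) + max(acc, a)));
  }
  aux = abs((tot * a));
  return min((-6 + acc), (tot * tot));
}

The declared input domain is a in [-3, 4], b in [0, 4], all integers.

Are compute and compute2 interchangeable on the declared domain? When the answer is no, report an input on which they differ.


Equivalent — the differences include boolean connective usage differs, plus comparison usage differs, yet no declared input distinguishes the two.
Tracing a=-1, b=0: compute: aux becomes 0; next acc becomes 0; next hits division by zero so the output is ERROR | compute2: aux becomes 0; next acc becomes 0; next hits division by zero so the output is ERROR — matching result ERROR.
Checked all 40 inputs in the declared domain: the outputs agree on every one.
verdict: equivalent


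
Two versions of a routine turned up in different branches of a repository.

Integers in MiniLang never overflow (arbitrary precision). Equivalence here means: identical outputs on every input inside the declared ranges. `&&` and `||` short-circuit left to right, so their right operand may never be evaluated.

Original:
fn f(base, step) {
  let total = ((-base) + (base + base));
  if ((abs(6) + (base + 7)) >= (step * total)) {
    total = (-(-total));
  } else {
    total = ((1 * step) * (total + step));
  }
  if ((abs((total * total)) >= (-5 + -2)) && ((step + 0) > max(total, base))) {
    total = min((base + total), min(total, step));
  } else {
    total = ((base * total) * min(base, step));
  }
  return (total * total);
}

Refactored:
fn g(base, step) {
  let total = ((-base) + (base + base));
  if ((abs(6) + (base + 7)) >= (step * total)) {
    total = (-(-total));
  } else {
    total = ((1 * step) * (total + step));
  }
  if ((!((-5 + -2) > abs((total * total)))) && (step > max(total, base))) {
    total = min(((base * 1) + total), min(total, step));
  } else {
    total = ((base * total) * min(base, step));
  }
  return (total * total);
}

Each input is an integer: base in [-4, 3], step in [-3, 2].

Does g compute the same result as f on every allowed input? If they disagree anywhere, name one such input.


Comparing the listings, the differences include: boolean connective usage differs, comparison usage differs, arithmetic usage differs, constant usage differs.
Tracing base=-3, step=1: f: total becomes -3; next ((abs(6) + (base + 7)) >= (step * total)) evaluates to true; next total becomes -3; next ((abs((total * total)) >= (-5 + -2)) && ((step + 0) > max(total, base))) evaluates to true; next total becomes -6; next final value 36 | g: total becomes -3; next ((abs(6) + (base + 7)) >= (step * total)) evaluates to true; next total becomes -3; next ((!((-5 + -2) > abs((total * total)))) && (step > max(total, base))) evaluates to true; next total becomes -6; next final value 36 — matching result 36.
Sweeping the whole domain (48 inputs) finds no disagreement.
verdict: equivalent


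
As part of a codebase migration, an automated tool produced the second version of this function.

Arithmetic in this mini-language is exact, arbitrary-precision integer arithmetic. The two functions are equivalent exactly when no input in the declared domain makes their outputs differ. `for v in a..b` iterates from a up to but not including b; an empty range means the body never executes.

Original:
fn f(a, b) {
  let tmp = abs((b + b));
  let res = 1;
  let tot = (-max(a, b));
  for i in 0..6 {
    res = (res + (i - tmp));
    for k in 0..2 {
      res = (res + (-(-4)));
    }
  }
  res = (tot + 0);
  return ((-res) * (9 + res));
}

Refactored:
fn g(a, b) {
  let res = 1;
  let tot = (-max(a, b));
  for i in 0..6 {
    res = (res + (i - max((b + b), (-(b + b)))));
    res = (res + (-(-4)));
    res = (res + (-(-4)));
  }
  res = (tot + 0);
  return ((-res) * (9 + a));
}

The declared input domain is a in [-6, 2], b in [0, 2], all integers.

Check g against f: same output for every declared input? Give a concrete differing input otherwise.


Evaluate both at a=-6, b=1.
f: tmp := 2 | res := 1 | tot := -1 | iter i=0: | res := -1 | iter k=0: | res := 3 | iter k=1: | res := 7 | iter i=1: | res := 6 | iter k=0: | res := 10 | iter k=1: | res := 14 | iter i=2: | res := 14 | iter k=0: | res := 18 | iter k=1: | res := 22 | iter i=3: | res := 23 | iter k=0: | res := 27 | iter k=1: | res := 31 | iter i=4: | res := 33 | iter k=0: | res := 37 | iter k=1: | res := 41 | iter i=5: | res := 44 | iter k=0: | res := 48 | iter k=1: | res := 52 | res := -1 | result 8
g: res := 1 | tot := -1 | iter i=0: | res := -1 | res := 3 | res := 7 | iter i=1: | res := 6 | res := 10 | res := 14 | iter i=2: | res := 14 | res := 18 | res := 22 | iter i=3: | res := 23 | res := 27 | res := 31 | iter i=4: | res := 33 | res := 37 | res := 41 | iter i=5: | res := 44 | res := 48 | res := 52 | res := -1 | result 3
8 != 3, so the rewrite changes behavior.
verdict: not equivalent; witness: a=-6, b=1


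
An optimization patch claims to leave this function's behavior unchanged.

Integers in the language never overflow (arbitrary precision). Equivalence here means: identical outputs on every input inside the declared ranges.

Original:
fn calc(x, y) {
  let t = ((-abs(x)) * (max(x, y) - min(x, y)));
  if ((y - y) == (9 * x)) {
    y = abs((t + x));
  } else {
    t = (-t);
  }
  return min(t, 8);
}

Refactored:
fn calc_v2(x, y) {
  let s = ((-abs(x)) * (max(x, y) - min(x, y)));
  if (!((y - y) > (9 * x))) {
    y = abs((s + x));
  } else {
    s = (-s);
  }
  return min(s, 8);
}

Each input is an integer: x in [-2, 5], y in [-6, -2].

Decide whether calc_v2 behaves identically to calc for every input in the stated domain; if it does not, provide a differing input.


Run the pair on x=1, y=-6.
calc: t=-7, then ((y - y) == (9 * x)) is false, then t=7, then returns 7
calc_v2: s=-7, then (!((y - y) > (9 * x))) is true, then y=6, then returns -7
7 != -7, so the rewrite changes behavior.
verdict: not equivalent; witness: x=1, y=-6


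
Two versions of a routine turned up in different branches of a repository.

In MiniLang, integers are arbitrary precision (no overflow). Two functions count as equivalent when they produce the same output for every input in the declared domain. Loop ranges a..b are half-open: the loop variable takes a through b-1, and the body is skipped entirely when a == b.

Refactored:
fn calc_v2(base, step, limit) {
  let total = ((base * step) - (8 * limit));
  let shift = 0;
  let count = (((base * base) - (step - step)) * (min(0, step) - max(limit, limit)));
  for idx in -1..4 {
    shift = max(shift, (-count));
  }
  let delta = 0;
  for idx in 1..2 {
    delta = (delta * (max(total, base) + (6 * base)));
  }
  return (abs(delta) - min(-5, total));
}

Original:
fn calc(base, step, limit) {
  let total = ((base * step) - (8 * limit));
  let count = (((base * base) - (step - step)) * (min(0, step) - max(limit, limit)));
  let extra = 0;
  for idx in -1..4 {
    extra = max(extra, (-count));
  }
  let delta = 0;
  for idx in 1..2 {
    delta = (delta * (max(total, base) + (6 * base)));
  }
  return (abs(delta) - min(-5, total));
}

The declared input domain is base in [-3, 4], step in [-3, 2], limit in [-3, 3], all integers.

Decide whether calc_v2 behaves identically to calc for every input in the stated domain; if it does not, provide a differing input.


Side by side, the visible changes include: local variable names differ.
Tracing base=4, step=-1, limit=1: calc: total becomes -12; next count becomes -32; next extra becomes 0; next at idx=-1:; next extra becomes 32; next at idx=0:; next extra becomes 32; next at idx=1:; next extra becomes 32; next at idx=2:; next extra becomes 32; next at idx=3:; next extra becomes 32; next delta becomes 0; next at idx=1:; next delta becomes 0; next final value 12 | calc_v2: total becomes -12; next shift becomes 0; next count becomes -32; next at idx=-1:; next shift becomes 32; next at idx=0:; next shift becomes 32; next at idx=1:; next shift becomes 32; next at idx=2:; next shift becomes 32; next at idx=3:; next shift becomes 32; next delta becomes 0; next at idx=1:; next delta becomes 0; next final value 12 — matching result 12.
Across all 336 domain points the two functions coincide.
verdict: equivalent


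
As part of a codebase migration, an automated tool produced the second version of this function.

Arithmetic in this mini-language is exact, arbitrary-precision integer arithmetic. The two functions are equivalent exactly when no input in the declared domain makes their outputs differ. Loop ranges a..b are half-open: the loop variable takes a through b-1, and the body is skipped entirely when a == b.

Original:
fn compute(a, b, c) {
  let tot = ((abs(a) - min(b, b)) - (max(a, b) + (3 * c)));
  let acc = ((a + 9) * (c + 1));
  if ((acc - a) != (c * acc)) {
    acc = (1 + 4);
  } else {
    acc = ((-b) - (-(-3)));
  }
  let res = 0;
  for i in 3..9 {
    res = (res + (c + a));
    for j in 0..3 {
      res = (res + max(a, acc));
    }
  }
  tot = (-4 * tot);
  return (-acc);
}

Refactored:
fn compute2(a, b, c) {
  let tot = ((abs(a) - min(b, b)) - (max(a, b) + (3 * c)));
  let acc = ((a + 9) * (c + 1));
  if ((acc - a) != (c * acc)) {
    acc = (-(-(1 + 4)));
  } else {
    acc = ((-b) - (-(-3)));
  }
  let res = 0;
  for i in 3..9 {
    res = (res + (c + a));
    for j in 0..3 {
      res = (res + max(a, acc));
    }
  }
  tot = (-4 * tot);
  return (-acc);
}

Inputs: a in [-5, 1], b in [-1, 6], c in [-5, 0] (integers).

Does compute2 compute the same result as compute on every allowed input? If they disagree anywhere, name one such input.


Reading the diff, among the changes: same computation, different form.
One worked example (a=-2, b=5, c=0) — compute: tot becomes -8; next acc becomes 7; next ((acc - a) != (c * acc)) evaluates to true; next acc becomes 5; next res becomes 0; next at i=3:; next res becomes -2; next at j=0:; next res becomes 3; next at j=1:; next res becomes 8; next at j=2:; next res becomes 13; next at i=4:; next res becomes 11; next at j=0:; next res becomes 16; next at j=1:; next res becomes 21; next at j=2:; next res becomes 26; next at i=5:; next res becomes 24; next at j=0:; next res becomes 29; next at j=1:; next res becomes 34; next at j=2:; next res becomes 39; next at i=6:; next res becomes 37; next at j=0:; next res becomes 42; next at j=1:; next res becomes 47; next at j=2:; next res becomes 52; next at i=7:; next res becomes 50; next at j=0:; next res becomes 55; next at j=1:; next res becomes 60; next at j=2:; next res becomes 65; next at i=8:; next res becomes 63; next at j=0:; next res becomes 68; next at j=1:; next res becomes 73; next at j=2:; next res becomes 78; next tot becomes 32; next final value -5; compute2: tot becomes -8; next acc becomes 7; next ((acc - a) != (c * acc)) evaluates to true; next acc becomes 5; next res becomes 0; next at i=3:; next res becomes -2; next at j=0:; next res becomes 3; next at j=1:; next res becomes 8; next at j=2:; next res becomes 13; next at i=4:; next res becomes 11; next at j=0:; next res becomes 16; next at j=1:; next res becomes 21; next at j=2:; next res becomes 26; next at i=5:; next res becomes 24; next at j=0:; next res becomes 29; next at j=1:; next res becomes 34; next at j=2:; next res becomes 39; next at i=6:; next res becomes 37; next at j=0:; next res becomes 42; next at j=1:; next res becomes 47; next at j=2:; next res becomes 52; next at i=7:; next res becomes 50; next at j=0:; next res becomes 55; next at j=1:; next res becomes 60; next at j=2:; next res becomes 65; next at i=8:; next res becomes 63; next at j=0:; next res becomes 68; next at j=1:; next res becomes 73; next at j=2:; next res becomes 78; next tot becomes 32; next final value -5; agreement on -5.
Checked all 336 inputs in the declared domain: the outputs agree on every one.
verdict: equivalent


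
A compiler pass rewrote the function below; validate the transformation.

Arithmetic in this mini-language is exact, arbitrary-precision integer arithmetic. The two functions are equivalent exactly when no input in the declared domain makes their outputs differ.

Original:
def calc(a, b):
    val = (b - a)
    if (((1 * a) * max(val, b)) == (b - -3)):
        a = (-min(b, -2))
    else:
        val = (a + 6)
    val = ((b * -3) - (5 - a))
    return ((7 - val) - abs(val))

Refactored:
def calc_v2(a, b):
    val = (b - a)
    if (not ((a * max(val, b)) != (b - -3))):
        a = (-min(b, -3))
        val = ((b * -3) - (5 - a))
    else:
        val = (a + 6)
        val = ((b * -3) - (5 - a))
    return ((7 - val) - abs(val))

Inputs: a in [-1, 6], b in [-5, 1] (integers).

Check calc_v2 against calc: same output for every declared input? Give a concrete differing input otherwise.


Consider the input a=-1, b=-2.
calc: val = -1; (((1 * a) * max(val, b)) == (b - -3)) -> true; a = 2; val = 3; return 1
calc_v2: val = -1; (not ((a * max(val, b)) != (b - -3))) -> true; a = 3; val = 4; return -1
1 != -1, so the rewrite changes behavior.
verdict: not equivalent; witness: a=-1, b=-2


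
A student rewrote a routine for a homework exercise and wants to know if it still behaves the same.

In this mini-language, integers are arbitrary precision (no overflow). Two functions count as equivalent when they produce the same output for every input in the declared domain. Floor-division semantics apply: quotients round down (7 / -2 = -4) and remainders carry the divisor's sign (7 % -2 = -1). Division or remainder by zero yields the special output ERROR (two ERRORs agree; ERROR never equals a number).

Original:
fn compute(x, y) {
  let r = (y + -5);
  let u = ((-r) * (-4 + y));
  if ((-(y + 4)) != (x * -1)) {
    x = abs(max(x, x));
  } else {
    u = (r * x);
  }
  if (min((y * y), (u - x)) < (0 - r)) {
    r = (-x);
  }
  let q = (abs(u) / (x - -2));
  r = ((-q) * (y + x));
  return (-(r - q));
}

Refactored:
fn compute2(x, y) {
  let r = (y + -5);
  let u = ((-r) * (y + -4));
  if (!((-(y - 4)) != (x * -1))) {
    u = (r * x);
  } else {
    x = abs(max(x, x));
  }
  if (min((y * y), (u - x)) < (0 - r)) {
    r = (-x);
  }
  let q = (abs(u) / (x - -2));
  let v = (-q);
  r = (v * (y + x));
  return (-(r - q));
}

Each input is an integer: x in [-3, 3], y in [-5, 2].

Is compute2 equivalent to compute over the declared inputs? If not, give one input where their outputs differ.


x=-3, y=1 yields 10 from compute but 12 from compute2.
verdict: not equivalent; witness: x=-3, y=1


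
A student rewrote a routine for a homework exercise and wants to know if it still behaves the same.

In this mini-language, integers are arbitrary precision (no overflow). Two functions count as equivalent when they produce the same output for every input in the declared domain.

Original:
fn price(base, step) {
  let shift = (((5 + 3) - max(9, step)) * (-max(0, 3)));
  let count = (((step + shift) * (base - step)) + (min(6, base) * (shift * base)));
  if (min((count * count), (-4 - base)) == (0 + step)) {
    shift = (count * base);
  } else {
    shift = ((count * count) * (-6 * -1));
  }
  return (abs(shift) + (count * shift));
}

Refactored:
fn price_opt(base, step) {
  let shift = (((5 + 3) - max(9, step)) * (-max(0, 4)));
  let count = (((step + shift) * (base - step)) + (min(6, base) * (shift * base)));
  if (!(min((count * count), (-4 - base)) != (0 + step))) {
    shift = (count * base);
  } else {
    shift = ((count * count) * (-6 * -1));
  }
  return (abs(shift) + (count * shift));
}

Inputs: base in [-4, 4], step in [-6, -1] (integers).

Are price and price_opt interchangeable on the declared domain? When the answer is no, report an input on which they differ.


Not equivalent: base=-4, step=-6 separates them (455112 vs 1317600).
price: shift becomes 3; next count becomes 42; next (min((count * count), (-4 - base)) == (0 + step)) evaluates to false; next shift becomes 10584; next final value 455112
price_opt: shift becomes 4; next count becomes 60; next (!(min((count * count), (-4 - base)) != (0 + step))) evaluates to false; next shift becomes 21600; next final value 1317600
verdict: not equivalent; witness: base=-4, step=-6


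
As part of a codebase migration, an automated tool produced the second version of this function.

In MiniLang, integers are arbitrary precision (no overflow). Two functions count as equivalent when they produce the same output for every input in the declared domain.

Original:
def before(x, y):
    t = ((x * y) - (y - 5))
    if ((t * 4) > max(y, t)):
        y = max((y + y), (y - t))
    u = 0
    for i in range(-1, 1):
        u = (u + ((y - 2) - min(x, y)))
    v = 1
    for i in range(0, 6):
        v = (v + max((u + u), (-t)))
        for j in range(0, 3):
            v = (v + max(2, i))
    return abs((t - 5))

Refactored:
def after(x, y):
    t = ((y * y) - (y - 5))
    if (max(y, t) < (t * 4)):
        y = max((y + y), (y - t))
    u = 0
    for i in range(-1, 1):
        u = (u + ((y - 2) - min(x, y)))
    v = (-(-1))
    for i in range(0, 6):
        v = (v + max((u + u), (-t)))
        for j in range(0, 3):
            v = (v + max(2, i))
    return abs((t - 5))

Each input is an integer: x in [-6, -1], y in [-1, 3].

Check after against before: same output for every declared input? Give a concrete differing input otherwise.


Consider the input x=-6, y=-1.
before: t becomes 12; next ((t * 4) > max(y, t)) evaluates to true; next y becomes -2; next u becomes 0; next at i=-1:; next u becomes 2; next at i=0:; next u becomes 4; next v becomes 1; next at i=0:; next v becomes 9; next at j=0:; next v becomes 11; next at j=1:; next v becomes 13; next at j=2:; next v becomes 15; next at i=1:; next v becomes 23; next at j=0:; next v becomes 25; next at j=1:; next v becomes 27; next at j=2:; next v becomes 29; next at i=2:; next v becomes 37; next at j=0:; next v becomes 39; next at j=1:; next v becomes 41; next at j=2:; next v becomes 43; next at i=3:; next v becomes 51; next at j=0:; next v becomes 54; next at j=1:; next v becomes 57; next at j=2:; next v becomes 60; next at i=4:; next v becomes 68; next at j=0:; next v becomes 72; next at j=1:; next v becomes 76; next at j=2:; next v becomes 80; next at i=5:; next v becomes 88; next at j=0:; next v becomes 93; next at j=1:; next v becomes 98; next at j=2:; next v becomes 103; next final value 7
after: t becomes 7; next (max(y, t) < (t * 4)) evaluates to true; next y becomes -2; next u becomes 0; next at i=-1:; next u becomes 2; next at i=0:; next u becomes 4; next v becomes 1; next at i=0:; next v becomes 9; next at j=0:; next v becomes 11; next at j=1:; next v becomes 13; next at j=2:; next v becomes 15; next at i=1:; next v becomes 23; next at j=0:; next v becomes 25; next at j=1:; next v becomes 27; next at j=2:; next v becomes 29; next at i=2:; next v becomes 37; next at j=0:; next v becomes 39; next at j=1:; next v becomes 41; next at j=2:; next v becomes 43; next at i=3:; next v becomes 51; next at j=0:; next v becomes 54; next at j=1:; next v becomes 57; next at j=2:; next v becomes 60; next at i=4:; next v becomes 68; next at j=0:; next v becomes 72; next at j=1:; next v becomes 76; next at j=2:; next v becomes 80; next at i=5:; next v becomes 88; next at j=0:; next v becomes 93; next at j=1:; next v becomes 98; next at j=2:; next v becomes 103; next final value 2
7 vs 2 — the two versions disagree here.
verdict: not equivalent; witness: x=-6, y=-1


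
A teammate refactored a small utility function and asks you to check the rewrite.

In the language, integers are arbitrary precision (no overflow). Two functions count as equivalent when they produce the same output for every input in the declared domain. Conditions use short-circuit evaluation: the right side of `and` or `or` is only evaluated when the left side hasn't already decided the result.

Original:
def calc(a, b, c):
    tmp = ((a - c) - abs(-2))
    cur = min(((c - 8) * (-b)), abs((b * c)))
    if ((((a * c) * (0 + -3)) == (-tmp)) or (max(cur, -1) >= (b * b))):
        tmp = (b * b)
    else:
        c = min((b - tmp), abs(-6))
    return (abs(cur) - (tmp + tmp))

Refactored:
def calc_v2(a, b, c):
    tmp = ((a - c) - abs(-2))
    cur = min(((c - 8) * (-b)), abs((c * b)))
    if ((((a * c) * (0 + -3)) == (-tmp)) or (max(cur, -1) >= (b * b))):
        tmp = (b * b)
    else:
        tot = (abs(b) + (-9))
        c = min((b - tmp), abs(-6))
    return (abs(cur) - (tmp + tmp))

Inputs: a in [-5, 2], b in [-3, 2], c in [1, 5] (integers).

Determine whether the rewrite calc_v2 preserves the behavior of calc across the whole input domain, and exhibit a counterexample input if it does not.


Behavior is preserved: although min/max/abs usage differs, and local variable names differ, and statement counts differ, and constant usage differs, and arithmetic usage differs, the outputs never diverge.
As a probe, take a=-1, b=2, c=4: calc runs tmp=-7, then cur=8, then ((((a * c) * (0 + -3)) == (-tmp)) or (max(cur, -1) >= (b * b))) is true, then tmp=4, then returns 0; calc_v2 runs tmp=-7, then cur=8, then ((((a * c) * (0 + -3)) == (-tmp)) or (max(cur, -1) >= (b * b))) is true, then tmp=4, then returns 0; both end at 0.
Checked all 240 inputs in the declared domain: the outputs agree on every one.
verdict: equivalent


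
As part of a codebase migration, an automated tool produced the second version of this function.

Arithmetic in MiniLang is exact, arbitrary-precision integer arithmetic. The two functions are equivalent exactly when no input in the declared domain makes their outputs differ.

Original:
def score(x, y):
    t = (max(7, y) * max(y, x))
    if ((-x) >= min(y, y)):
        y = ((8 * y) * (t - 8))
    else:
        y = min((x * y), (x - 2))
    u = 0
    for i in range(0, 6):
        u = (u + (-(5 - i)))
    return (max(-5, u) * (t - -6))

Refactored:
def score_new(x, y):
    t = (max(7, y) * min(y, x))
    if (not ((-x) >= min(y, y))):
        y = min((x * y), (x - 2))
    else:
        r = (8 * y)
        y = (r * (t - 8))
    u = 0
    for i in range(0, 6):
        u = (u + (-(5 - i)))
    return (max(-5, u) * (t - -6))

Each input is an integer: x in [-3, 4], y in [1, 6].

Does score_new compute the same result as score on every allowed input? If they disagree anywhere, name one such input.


Evaluate both at x=-3, y=1.
score: t = 7; ((-x) >= min(y, y)) -> true; y = -8; u = 0; [i=0]; u = -5; [i=1]; u = -9; [i=2]; u = -12; [i=3]; u = -14; [i=4]; u = -15; [i=5]; u = -15; return -65
score_new: t = -21; (not ((-x) >= min(y, y))) -> false; r = 8; y = -232; u = 0; [i=0]; u = -5; [i=1]; u = -9; [i=2]; u = -12; [i=3]; u = -14; [i=4]; u = -15; [i=5]; u = -15; return 75
-65 against 75: the behavior changed.
verdict: not equivalent; witness: x=-3, y=1


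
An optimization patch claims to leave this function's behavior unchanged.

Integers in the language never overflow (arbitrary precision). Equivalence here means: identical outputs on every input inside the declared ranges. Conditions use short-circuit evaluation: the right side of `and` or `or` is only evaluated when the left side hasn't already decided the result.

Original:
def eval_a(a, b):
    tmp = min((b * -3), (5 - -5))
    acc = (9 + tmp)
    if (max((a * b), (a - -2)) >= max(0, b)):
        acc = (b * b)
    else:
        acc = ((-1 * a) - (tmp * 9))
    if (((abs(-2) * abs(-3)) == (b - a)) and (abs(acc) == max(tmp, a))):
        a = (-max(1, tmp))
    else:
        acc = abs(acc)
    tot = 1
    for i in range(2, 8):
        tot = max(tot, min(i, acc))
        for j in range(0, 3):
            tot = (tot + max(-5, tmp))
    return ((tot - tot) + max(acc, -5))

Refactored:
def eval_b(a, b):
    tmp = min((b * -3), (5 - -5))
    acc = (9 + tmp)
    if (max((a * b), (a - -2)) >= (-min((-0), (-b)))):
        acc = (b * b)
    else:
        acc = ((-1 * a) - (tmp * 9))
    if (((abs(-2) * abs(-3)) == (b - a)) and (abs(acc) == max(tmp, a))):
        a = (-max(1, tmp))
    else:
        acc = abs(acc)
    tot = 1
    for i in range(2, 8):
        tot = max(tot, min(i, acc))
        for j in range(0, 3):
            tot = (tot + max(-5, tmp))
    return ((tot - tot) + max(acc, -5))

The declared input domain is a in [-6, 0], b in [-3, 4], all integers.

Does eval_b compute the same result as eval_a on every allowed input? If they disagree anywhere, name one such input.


The two versions differ — the changes include min/max/abs usage differs.
Spot check at a=-2, b=4 — eval_a: tmp := -12 | acc := -3 | (max((a * b), (a - -2)) >= max(0, b)): false | acc := 110 | (((abs(-2) * abs(-3)) == (b - a)) and (abs(acc) == max(tmp, a))): false | acc := 110 | tot := 1 | iter i=2: | tot := 2 | iter j=0: | tot := -3 | iter j=1: | tot := -8 | iter j=2: | tot := -13 | iter i=3: | tot := 3 | iter j=0: | tot := -2 | iter j=1: | tot := -7 | iter j=2: | tot := -12 | iter i=4: | tot := 4 | iter j=0: | tot := -1 | iter j=1: | tot := -6 | iter j=2: | tot := -11 | iter i=5: | tot := 5 | iter j=0: | tot := 0 | iter j=1: | tot := -5 | iter j=2: | tot := -10 | iter i=6: | tot := 6 | iter j=0: | tot := 1 | iter j=1: | tot := -4 | iter j=2: | tot := -9 | iter i=7: | tot := 7 | iter j=0: | tot := 2 | iter j=1: | tot := -3 | iter j=2: | tot := -8 | result 110. eval_b: tmp := -12 | acc := -3 | (max((a * b), (a - -2)) >= (-min((-0), (-b)))): false | acc := 110 | (((abs(-2) * abs(-3)) == (b - a)) and (abs(acc) == max(tmp, a))): false | acc := 110 | tot := 1 | iter i=2: | tot := 2 | iter j=0: | tot := -3 | iter j=1: | tot := -8 | iter j=2: | tot := -13 | iter i=3: | tot := 3 | iter j=0: | tot := -2 | iter j=1: | tot := -7 | iter j=2: | tot := -12 | iter i=4: | tot := 4 | iter j=0: | tot := -1 | iter j=1: | tot := -6 | iter j=2: | tot := -11 | iter i=5: | tot := 5 | iter j=0: | tot := 0 | iter j=1: | tot := -5 | iter j=2: | tot := -10 | iter i=6: | tot := 6 | iter j=0: | tot := 1 | iter j=1: | tot := -4 | iter j=2: | tot := -9 | iter i=7: | tot := 7 | iter j=0: | tot := 2 | iter j=1: | tot := -3 | iter j=2: | tot := -8 | result 110. Both give 110.
Checked all 56 inputs in the declared domain: the outputs agree on every one.
verdict: equivalent


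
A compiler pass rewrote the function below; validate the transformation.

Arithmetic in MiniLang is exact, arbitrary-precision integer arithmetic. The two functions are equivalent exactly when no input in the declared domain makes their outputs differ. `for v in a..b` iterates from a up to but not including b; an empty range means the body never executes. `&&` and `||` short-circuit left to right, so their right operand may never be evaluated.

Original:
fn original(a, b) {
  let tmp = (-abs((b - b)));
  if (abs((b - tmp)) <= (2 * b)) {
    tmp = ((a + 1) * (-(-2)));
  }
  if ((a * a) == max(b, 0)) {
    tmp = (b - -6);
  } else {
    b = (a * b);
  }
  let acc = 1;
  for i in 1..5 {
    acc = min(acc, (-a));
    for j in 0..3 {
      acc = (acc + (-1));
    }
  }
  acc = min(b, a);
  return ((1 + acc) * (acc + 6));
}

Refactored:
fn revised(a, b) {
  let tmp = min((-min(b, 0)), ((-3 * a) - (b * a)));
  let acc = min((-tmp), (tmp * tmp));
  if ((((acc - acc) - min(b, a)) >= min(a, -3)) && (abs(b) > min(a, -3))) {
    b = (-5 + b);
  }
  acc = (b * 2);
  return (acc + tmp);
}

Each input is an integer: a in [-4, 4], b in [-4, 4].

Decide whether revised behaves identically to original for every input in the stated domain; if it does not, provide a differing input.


At a=-4, b=-4: original gives -6, revised gives -22.
verdict: not equivalent; witness: a=-4, b=-4


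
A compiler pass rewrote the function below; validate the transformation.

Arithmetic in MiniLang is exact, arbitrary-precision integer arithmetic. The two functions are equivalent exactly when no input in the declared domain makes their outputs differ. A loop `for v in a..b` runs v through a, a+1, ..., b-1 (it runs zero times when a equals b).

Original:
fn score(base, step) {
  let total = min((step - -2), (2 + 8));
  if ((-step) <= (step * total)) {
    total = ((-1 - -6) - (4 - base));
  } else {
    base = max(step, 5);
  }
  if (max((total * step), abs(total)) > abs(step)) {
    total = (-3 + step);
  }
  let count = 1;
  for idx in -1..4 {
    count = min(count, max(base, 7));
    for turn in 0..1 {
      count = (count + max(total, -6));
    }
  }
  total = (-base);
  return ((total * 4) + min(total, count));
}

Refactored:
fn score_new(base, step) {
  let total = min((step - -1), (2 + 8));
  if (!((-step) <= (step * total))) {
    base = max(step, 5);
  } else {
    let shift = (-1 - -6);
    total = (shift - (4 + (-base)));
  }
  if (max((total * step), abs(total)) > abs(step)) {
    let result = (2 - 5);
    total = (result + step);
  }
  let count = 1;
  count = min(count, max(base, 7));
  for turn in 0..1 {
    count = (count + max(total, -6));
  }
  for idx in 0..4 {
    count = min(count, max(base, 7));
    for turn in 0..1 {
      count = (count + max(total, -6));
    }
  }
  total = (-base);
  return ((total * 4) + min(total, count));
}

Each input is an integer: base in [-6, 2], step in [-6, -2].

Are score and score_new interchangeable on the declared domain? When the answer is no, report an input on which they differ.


These are not equivalent — on base=-6, step=-2 the outputs split (-25 vs 0).
score: total := 0 | ((-step) <= (step * total)): false | base := 5 | (max((total * step), abs(total)) > abs(step)): false | count := 1 | iter idx=-1: | count := 1 | iter turn=0: | count := 1 | iter idx=0: | count := 1 | iter turn=0: | count := 1 | iter idx=1: | count := 1 | iter turn=0: | count := 1 | iter idx=2: | count := 1 | iter turn=0: | count := 1 | iter idx=3: | count := 1 | iter turn=0: | count := 1 | total := -5 | result -25
score_new: total := -1 | (!((-step) <= (step * total))): false | shift := 5 | total := -5 | (max((total * step), abs(total)) > abs(step)): true | result := -3 | total := -5 | count := 1 | count := 1 | iter turn=0: | count := -4 | iter idx=0: | count := -4 | iter turn=0: | count := -9 | iter idx=1: | count := -9 | iter turn=0: | count := -14 | iter idx=2: | count := -14 | iter turn=0: | count := -19 | iter idx=3: | count := -19 | iter turn=0: | count := -24 | total := 6 | result 0
verdict: not equivalent; witness: base=-6, step=-2


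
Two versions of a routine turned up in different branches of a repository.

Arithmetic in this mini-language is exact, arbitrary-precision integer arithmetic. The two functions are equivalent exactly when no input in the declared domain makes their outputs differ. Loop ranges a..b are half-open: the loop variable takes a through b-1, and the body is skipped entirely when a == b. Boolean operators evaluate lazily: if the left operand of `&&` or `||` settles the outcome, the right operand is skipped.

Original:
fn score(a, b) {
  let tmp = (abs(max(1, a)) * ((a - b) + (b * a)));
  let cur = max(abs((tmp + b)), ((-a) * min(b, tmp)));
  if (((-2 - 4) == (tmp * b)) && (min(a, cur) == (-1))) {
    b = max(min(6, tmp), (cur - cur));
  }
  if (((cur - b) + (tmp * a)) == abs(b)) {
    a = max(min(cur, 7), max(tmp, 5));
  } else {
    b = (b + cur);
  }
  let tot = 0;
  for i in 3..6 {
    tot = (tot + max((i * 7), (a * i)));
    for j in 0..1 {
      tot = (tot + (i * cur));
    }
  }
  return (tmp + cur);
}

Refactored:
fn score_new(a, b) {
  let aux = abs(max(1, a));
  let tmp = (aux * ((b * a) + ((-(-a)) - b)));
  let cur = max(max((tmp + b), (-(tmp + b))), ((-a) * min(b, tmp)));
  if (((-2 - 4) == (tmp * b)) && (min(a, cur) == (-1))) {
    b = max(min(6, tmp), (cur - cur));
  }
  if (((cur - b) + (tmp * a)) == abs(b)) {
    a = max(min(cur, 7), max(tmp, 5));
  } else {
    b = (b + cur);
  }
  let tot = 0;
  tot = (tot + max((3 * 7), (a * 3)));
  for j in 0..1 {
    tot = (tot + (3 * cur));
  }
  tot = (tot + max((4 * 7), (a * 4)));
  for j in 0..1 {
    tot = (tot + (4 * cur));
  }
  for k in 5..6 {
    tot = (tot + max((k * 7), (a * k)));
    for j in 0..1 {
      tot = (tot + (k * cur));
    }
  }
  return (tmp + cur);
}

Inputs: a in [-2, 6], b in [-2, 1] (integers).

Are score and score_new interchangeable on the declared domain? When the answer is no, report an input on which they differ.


Differences: constant usage differs; also arithmetic usage differs; also statement counts differ; also loop structure differs; also local variable names differ; also min/max/abs usage differs — yet all 36 inputs agree.
verdict: equivalent


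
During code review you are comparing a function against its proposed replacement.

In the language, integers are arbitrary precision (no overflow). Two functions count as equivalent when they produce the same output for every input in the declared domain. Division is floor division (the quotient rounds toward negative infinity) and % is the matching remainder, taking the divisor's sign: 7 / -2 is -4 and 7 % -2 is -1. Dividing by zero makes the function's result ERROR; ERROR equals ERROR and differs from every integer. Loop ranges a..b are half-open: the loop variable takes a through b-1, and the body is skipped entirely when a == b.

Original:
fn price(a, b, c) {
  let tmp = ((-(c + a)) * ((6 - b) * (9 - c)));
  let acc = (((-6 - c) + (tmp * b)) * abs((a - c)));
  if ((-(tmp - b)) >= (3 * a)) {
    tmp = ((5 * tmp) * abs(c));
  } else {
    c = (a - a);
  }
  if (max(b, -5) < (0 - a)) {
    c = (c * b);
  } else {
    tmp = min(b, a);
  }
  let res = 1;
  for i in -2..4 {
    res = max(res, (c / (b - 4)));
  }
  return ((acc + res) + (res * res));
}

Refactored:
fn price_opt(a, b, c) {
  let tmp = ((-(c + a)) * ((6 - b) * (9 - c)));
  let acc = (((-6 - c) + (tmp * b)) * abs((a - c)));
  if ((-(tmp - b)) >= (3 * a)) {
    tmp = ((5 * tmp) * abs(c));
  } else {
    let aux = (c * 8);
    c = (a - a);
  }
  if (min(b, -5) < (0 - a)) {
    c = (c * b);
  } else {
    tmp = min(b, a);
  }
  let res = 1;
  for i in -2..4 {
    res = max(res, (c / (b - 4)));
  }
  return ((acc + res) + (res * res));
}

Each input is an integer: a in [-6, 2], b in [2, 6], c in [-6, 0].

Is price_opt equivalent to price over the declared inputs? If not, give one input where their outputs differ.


Try a=1, b=3, c=-1.
price: tmp becomes 0; next acc becomes -10; next ((-(tmp - b)) >= (3 * a)) evaluates to true; next tmp becomes 0; next (max(b, -5) < (0 - a)) evaluates to false; next tmp becomes 1; next res becomes 1; next at i=-2:; next res becomes 1; next at i=-1:; next res becomes 1; next at i=0:; next res becomes 1; next at i=1:; next res becomes 1; next at i=2:; next res becomes 1; next at i=3:; next res becomes 1; next final value -8
price_opt: tmp becomes 0; next acc becomes -10; next ((-(tmp - b)) >= (3 * a)) evaluates to true; next tmp becomes 0; next (min(b, -5) < (0 - a)) evaluates to true; next c becomes -3; next res becomes 1; next at i=-2:; next res becomes 3; next at i=-1:; next res becomes 3; next at i=0:; next res becomes 3; next at i=1:; next res becomes 3; next at i=2:; next res becomes 3; next at i=3:; next res becomes 3; next final value 2
-8 and 2 differ, so these are not the same function on this domain.
verdict: not equivalent; witness: a=1, b=3, c=-1
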